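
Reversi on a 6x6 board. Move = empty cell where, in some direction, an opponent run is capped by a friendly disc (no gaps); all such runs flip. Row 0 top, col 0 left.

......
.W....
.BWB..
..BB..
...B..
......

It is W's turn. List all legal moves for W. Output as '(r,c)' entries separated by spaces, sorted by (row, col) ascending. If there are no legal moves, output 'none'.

Answer: (2,0) (2,4) (3,1) (4,2) (4,4)

Derivation:
(1,0): no bracket -> illegal
(1,2): no bracket -> illegal
(1,3): no bracket -> illegal
(1,4): no bracket -> illegal
(2,0): flips 1 -> legal
(2,4): flips 1 -> legal
(3,0): no bracket -> illegal
(3,1): flips 1 -> legal
(3,4): no bracket -> illegal
(4,1): no bracket -> illegal
(4,2): flips 1 -> legal
(4,4): flips 1 -> legal
(5,2): no bracket -> illegal
(5,3): no bracket -> illegal
(5,4): no bracket -> illegal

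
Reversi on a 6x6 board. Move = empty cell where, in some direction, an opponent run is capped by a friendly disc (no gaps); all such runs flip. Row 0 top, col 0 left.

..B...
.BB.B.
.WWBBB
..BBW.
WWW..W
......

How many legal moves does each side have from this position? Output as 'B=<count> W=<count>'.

-- B to move --
(1,0): flips 1 -> legal
(1,3): no bracket -> illegal
(2,0): flips 2 -> legal
(3,0): flips 1 -> legal
(3,1): flips 1 -> legal
(3,5): flips 1 -> legal
(4,3): flips 1 -> legal
(4,4): flips 1 -> legal
(5,0): flips 1 -> legal
(5,1): flips 1 -> legal
(5,2): flips 1 -> legal
(5,3): no bracket -> illegal
(5,4): no bracket -> illegal
(5,5): no bracket -> illegal
B mobility = 10
-- W to move --
(0,0): flips 1 -> legal
(0,1): flips 3 -> legal
(0,3): flips 1 -> legal
(0,4): flips 2 -> legal
(0,5): flips 3 -> legal
(1,0): no bracket -> illegal
(1,3): no bracket -> illegal
(1,5): flips 2 -> legal
(2,0): no bracket -> illegal
(3,1): flips 2 -> legal
(3,5): no bracket -> illegal
(4,3): flips 1 -> legal
(4,4): flips 1 -> legal
W mobility = 9

Answer: B=10 W=9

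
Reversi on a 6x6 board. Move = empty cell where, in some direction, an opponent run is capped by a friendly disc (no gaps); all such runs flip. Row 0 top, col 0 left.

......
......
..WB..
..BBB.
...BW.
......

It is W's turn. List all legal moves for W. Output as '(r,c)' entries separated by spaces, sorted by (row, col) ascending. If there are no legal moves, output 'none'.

Answer: (2,4) (4,2)

Derivation:
(1,2): no bracket -> illegal
(1,3): no bracket -> illegal
(1,4): no bracket -> illegal
(2,1): no bracket -> illegal
(2,4): flips 2 -> legal
(2,5): no bracket -> illegal
(3,1): no bracket -> illegal
(3,5): no bracket -> illegal
(4,1): no bracket -> illegal
(4,2): flips 2 -> legal
(4,5): no bracket -> illegal
(5,2): no bracket -> illegal
(5,3): no bracket -> illegal
(5,4): no bracket -> illegal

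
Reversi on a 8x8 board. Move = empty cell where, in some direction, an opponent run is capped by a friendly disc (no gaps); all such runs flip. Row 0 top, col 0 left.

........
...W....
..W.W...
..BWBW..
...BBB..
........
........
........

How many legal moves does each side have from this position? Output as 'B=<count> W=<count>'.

Answer: B=7 W=5

Derivation:
-- B to move --
(0,2): no bracket -> illegal
(0,3): no bracket -> illegal
(0,4): no bracket -> illegal
(1,1): flips 2 -> legal
(1,2): flips 1 -> legal
(1,4): flips 1 -> legal
(1,5): no bracket -> illegal
(2,1): no bracket -> illegal
(2,3): flips 1 -> legal
(2,5): flips 1 -> legal
(2,6): flips 1 -> legal
(3,1): no bracket -> illegal
(3,6): flips 1 -> legal
(4,2): no bracket -> illegal
(4,6): no bracket -> illegal
B mobility = 7
-- W to move --
(2,1): no bracket -> illegal
(2,3): no bracket -> illegal
(2,5): no bracket -> illegal
(3,1): flips 1 -> legal
(3,6): no bracket -> illegal
(4,1): no bracket -> illegal
(4,2): flips 1 -> legal
(4,6): no bracket -> illegal
(5,2): no bracket -> illegal
(5,3): flips 2 -> legal
(5,4): flips 2 -> legal
(5,5): flips 2 -> legal
(5,6): no bracket -> illegal
W mobility = 5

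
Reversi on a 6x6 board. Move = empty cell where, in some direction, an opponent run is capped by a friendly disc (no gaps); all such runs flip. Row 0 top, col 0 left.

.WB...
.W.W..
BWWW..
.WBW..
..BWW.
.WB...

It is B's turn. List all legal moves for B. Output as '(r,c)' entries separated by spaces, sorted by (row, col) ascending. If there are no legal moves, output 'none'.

Answer: (0,0) (1,0) (1,2) (1,4) (2,4) (3,0) (3,4) (4,5) (5,0) (5,4)

Derivation:
(0,0): flips 1 -> legal
(0,3): no bracket -> illegal
(0,4): no bracket -> illegal
(1,0): flips 1 -> legal
(1,2): flips 1 -> legal
(1,4): flips 1 -> legal
(2,4): flips 5 -> legal
(3,0): flips 1 -> legal
(3,4): flips 2 -> legal
(3,5): no bracket -> illegal
(4,0): no bracket -> illegal
(4,1): no bracket -> illegal
(4,5): flips 2 -> legal
(5,0): flips 1 -> legal
(5,3): no bracket -> illegal
(5,4): flips 1 -> legal
(5,5): no bracket -> illegal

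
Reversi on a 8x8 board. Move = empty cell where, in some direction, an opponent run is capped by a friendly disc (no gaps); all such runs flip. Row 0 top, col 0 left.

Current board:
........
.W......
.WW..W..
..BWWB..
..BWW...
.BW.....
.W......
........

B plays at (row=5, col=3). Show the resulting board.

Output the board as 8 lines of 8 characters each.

Place B at (5,3); scan 8 dirs for brackets.
Dir NW: first cell 'B' (not opp) -> no flip
Dir N: opp run (4,3) (3,3), next='.' -> no flip
Dir NE: opp run (4,4) capped by B -> flip
Dir W: opp run (5,2) capped by B -> flip
Dir E: first cell '.' (not opp) -> no flip
Dir SW: first cell '.' (not opp) -> no flip
Dir S: first cell '.' (not opp) -> no flip
Dir SE: first cell '.' (not opp) -> no flip
All flips: (4,4) (5,2)

Answer: ........
.W......
.WW..W..
..BWWB..
..BWB...
.BBB....
.W......
........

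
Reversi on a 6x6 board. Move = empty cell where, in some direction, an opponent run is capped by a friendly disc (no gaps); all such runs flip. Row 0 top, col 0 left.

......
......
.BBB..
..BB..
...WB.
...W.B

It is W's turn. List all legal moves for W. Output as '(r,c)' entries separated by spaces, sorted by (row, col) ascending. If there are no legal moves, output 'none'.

Answer: (1,0) (1,3) (3,5) (4,5)

Derivation:
(1,0): flips 2 -> legal
(1,1): no bracket -> illegal
(1,2): no bracket -> illegal
(1,3): flips 2 -> legal
(1,4): no bracket -> illegal
(2,0): no bracket -> illegal
(2,4): no bracket -> illegal
(3,0): no bracket -> illegal
(3,1): no bracket -> illegal
(3,4): no bracket -> illegal
(3,5): flips 1 -> legal
(4,1): no bracket -> illegal
(4,2): no bracket -> illegal
(4,5): flips 1 -> legal
(5,4): no bracket -> illegal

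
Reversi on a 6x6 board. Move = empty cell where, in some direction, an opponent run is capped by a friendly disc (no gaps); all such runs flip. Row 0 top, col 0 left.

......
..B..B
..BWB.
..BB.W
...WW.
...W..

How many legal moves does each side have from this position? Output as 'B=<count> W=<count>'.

Answer: B=5 W=6

Derivation:
-- B to move --
(1,3): flips 1 -> legal
(1,4): flips 1 -> legal
(2,5): no bracket -> illegal
(3,4): flips 1 -> legal
(4,2): no bracket -> illegal
(4,5): no bracket -> illegal
(5,2): no bracket -> illegal
(5,4): flips 1 -> legal
(5,5): flips 1 -> legal
B mobility = 5
-- W to move --
(0,1): flips 1 -> legal
(0,2): no bracket -> illegal
(0,3): no bracket -> illegal
(0,4): no bracket -> illegal
(0,5): no bracket -> illegal
(1,1): flips 2 -> legal
(1,3): flips 1 -> legal
(1,4): no bracket -> illegal
(2,1): flips 2 -> legal
(2,5): flips 1 -> legal
(3,1): no bracket -> illegal
(3,4): no bracket -> illegal
(4,1): flips 1 -> legal
(4,2): no bracket -> illegal
W mobility = 6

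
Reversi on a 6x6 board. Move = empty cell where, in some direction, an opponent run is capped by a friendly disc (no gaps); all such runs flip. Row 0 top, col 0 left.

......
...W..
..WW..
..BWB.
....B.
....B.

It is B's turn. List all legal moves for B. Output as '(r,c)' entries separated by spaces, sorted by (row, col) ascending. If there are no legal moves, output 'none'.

Answer: (1,1) (1,2) (1,4)

Derivation:
(0,2): no bracket -> illegal
(0,3): no bracket -> illegal
(0,4): no bracket -> illegal
(1,1): flips 2 -> legal
(1,2): flips 2 -> legal
(1,4): flips 1 -> legal
(2,1): no bracket -> illegal
(2,4): no bracket -> illegal
(3,1): no bracket -> illegal
(4,2): no bracket -> illegal
(4,3): no bracket -> illegal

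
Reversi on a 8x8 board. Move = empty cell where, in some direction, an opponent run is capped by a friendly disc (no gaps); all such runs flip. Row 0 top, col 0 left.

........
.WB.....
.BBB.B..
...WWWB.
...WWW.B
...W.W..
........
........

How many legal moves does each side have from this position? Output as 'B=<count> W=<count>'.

-- B to move --
(0,0): flips 1 -> legal
(0,1): flips 1 -> legal
(0,2): no bracket -> illegal
(1,0): flips 1 -> legal
(2,0): no bracket -> illegal
(2,4): no bracket -> illegal
(2,6): no bracket -> illegal
(3,2): flips 3 -> legal
(4,2): no bracket -> illegal
(4,6): no bracket -> illegal
(5,2): flips 2 -> legal
(5,4): flips 1 -> legal
(5,6): flips 2 -> legal
(6,2): no bracket -> illegal
(6,3): flips 3 -> legal
(6,4): no bracket -> illegal
(6,5): flips 3 -> legal
(6,6): flips 3 -> legal
B mobility = 10
-- W to move --
(0,1): flips 2 -> legal
(0,2): no bracket -> illegal
(0,3): no bracket -> illegal
(1,0): no bracket -> illegal
(1,3): flips 2 -> legal
(1,4): no bracket -> illegal
(1,5): flips 1 -> legal
(1,6): flips 1 -> legal
(2,0): no bracket -> illegal
(2,4): no bracket -> illegal
(2,6): no bracket -> illegal
(2,7): flips 1 -> legal
(3,0): no bracket -> illegal
(3,1): flips 1 -> legal
(3,2): no bracket -> illegal
(3,7): flips 1 -> legal
(4,6): no bracket -> illegal
(5,6): no bracket -> illegal
(5,7): no bracket -> illegal
W mobility = 7

Answer: B=10 W=7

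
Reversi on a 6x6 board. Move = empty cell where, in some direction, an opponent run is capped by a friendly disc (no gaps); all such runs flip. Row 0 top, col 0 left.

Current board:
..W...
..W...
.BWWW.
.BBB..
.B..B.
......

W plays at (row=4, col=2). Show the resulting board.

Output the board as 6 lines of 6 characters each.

Answer: ..W...
..W...
.BWWW.
.BWW..
.BW.B.
......

Derivation:
Place W at (4,2); scan 8 dirs for brackets.
Dir NW: opp run (3,1), next='.' -> no flip
Dir N: opp run (3,2) capped by W -> flip
Dir NE: opp run (3,3) capped by W -> flip
Dir W: opp run (4,1), next='.' -> no flip
Dir E: first cell '.' (not opp) -> no flip
Dir SW: first cell '.' (not opp) -> no flip
Dir S: first cell '.' (not opp) -> no flip
Dir SE: first cell '.' (not opp) -> no flip
All flips: (3,2) (3,3)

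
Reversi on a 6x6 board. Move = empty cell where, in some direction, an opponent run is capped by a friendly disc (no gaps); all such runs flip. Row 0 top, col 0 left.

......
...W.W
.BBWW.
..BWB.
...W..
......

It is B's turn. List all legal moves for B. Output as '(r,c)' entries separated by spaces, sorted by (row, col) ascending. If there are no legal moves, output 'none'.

(0,2): no bracket -> illegal
(0,3): no bracket -> illegal
(0,4): flips 1 -> legal
(0,5): no bracket -> illegal
(1,2): flips 1 -> legal
(1,4): flips 2 -> legal
(2,5): flips 2 -> legal
(3,5): no bracket -> illegal
(4,2): no bracket -> illegal
(4,4): flips 1 -> legal
(5,2): flips 1 -> legal
(5,3): no bracket -> illegal
(5,4): flips 1 -> legal

Answer: (0,4) (1,2) (1,4) (2,5) (4,4) (5,2) (5,4)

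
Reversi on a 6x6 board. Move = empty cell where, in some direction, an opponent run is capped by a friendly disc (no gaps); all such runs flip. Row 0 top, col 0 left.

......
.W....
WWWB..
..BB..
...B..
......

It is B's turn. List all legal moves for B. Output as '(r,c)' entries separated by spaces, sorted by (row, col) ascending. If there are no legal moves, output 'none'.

Answer: (0,0) (1,0) (1,2)

Derivation:
(0,0): flips 2 -> legal
(0,1): no bracket -> illegal
(0,2): no bracket -> illegal
(1,0): flips 1 -> legal
(1,2): flips 1 -> legal
(1,3): no bracket -> illegal
(3,0): no bracket -> illegal
(3,1): no bracket -> illegal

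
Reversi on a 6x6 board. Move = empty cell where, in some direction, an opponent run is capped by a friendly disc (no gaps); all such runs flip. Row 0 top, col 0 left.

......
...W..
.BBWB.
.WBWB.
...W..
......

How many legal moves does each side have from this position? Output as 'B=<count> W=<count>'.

Answer: B=11 W=8

Derivation:
-- B to move --
(0,2): flips 1 -> legal
(0,3): no bracket -> illegal
(0,4): flips 1 -> legal
(1,2): flips 1 -> legal
(1,4): flips 1 -> legal
(2,0): no bracket -> illegal
(3,0): flips 1 -> legal
(4,0): flips 1 -> legal
(4,1): flips 1 -> legal
(4,2): flips 1 -> legal
(4,4): flips 1 -> legal
(5,2): flips 1 -> legal
(5,3): no bracket -> illegal
(5,4): flips 1 -> legal
B mobility = 11
-- W to move --
(1,0): flips 2 -> legal
(1,1): flips 2 -> legal
(1,2): no bracket -> illegal
(1,4): no bracket -> illegal
(1,5): flips 1 -> legal
(2,0): flips 2 -> legal
(2,5): flips 2 -> legal
(3,0): no bracket -> illegal
(3,5): flips 2 -> legal
(4,1): flips 1 -> legal
(4,2): no bracket -> illegal
(4,4): no bracket -> illegal
(4,5): flips 1 -> legal
W mobility = 8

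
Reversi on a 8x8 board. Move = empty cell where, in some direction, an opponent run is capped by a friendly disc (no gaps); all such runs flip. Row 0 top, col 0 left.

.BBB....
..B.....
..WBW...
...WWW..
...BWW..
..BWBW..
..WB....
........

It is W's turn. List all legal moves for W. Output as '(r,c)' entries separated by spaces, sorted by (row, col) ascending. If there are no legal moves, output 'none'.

(0,0): no bracket -> illegal
(0,4): no bracket -> illegal
(1,0): no bracket -> illegal
(1,1): no bracket -> illegal
(1,3): flips 1 -> legal
(1,4): no bracket -> illegal
(2,1): no bracket -> illegal
(3,2): no bracket -> illegal
(4,1): no bracket -> illegal
(4,2): flips 2 -> legal
(5,1): flips 1 -> legal
(6,1): flips 2 -> legal
(6,4): flips 2 -> legal
(6,5): no bracket -> illegal
(7,2): flips 2 -> legal
(7,3): flips 1 -> legal
(7,4): no bracket -> illegal

Answer: (1,3) (4,2) (5,1) (6,1) (6,4) (7,2) (7,3)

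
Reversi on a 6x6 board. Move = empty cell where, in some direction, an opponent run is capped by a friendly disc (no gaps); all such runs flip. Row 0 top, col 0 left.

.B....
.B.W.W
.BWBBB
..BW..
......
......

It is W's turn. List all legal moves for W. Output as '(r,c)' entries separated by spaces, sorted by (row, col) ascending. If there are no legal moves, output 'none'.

Answer: (0,0) (2,0) (3,1) (3,5) (4,2)

Derivation:
(0,0): flips 1 -> legal
(0,2): no bracket -> illegal
(1,0): no bracket -> illegal
(1,2): no bracket -> illegal
(1,4): no bracket -> illegal
(2,0): flips 1 -> legal
(3,0): no bracket -> illegal
(3,1): flips 1 -> legal
(3,4): no bracket -> illegal
(3,5): flips 2 -> legal
(4,1): no bracket -> illegal
(4,2): flips 1 -> legal
(4,3): no bracket -> illegal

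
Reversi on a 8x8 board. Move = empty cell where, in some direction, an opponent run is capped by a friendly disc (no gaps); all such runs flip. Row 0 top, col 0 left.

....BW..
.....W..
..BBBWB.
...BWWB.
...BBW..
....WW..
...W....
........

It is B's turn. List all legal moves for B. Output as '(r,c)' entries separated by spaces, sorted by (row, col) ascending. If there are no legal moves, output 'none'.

Answer: (0,6) (1,4) (1,6) (4,6) (5,6) (6,4) (6,5) (6,6) (7,2)

Derivation:
(0,6): flips 2 -> legal
(1,4): flips 1 -> legal
(1,6): flips 2 -> legal
(4,6): flips 2 -> legal
(5,2): no bracket -> illegal
(5,3): no bracket -> illegal
(5,6): flips 2 -> legal
(6,2): no bracket -> illegal
(6,4): flips 1 -> legal
(6,5): flips 1 -> legal
(6,6): flips 1 -> legal
(7,2): flips 3 -> legal
(7,3): no bracket -> illegal
(7,4): no bracket -> illegal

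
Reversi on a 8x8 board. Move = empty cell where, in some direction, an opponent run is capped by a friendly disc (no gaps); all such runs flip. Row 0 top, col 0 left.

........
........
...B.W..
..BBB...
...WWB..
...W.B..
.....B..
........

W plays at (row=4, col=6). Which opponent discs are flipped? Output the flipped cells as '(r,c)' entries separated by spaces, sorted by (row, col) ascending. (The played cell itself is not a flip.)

Dir NW: first cell '.' (not opp) -> no flip
Dir N: first cell '.' (not opp) -> no flip
Dir NE: first cell '.' (not opp) -> no flip
Dir W: opp run (4,5) capped by W -> flip
Dir E: first cell '.' (not opp) -> no flip
Dir SW: opp run (5,5), next='.' -> no flip
Dir S: first cell '.' (not opp) -> no flip
Dir SE: first cell '.' (not opp) -> no flip

Answer: (4,5)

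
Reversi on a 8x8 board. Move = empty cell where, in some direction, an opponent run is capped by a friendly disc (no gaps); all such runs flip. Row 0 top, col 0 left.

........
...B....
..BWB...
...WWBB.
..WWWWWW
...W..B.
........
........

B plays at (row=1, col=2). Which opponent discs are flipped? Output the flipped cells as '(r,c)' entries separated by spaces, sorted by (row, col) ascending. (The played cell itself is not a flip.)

Dir NW: first cell '.' (not opp) -> no flip
Dir N: first cell '.' (not opp) -> no flip
Dir NE: first cell '.' (not opp) -> no flip
Dir W: first cell '.' (not opp) -> no flip
Dir E: first cell 'B' (not opp) -> no flip
Dir SW: first cell '.' (not opp) -> no flip
Dir S: first cell 'B' (not opp) -> no flip
Dir SE: opp run (2,3) (3,4) (4,5) capped by B -> flip

Answer: (2,3) (3,4) (4,5)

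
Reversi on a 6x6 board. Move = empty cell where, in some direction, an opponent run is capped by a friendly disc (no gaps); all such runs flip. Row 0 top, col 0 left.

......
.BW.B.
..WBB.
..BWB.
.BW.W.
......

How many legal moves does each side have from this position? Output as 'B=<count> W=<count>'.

-- B to move --
(0,1): flips 1 -> legal
(0,2): flips 2 -> legal
(0,3): no bracket -> illegal
(1,3): flips 1 -> legal
(2,1): flips 1 -> legal
(3,1): no bracket -> illegal
(3,5): no bracket -> illegal
(4,3): flips 2 -> legal
(4,5): no bracket -> illegal
(5,1): flips 2 -> legal
(5,2): flips 1 -> legal
(5,3): no bracket -> illegal
(5,4): flips 1 -> legal
(5,5): flips 3 -> legal
B mobility = 9
-- W to move --
(0,0): flips 1 -> legal
(0,1): no bracket -> illegal
(0,2): no bracket -> illegal
(0,3): no bracket -> illegal
(0,4): flips 3 -> legal
(0,5): no bracket -> illegal
(1,0): flips 1 -> legal
(1,3): flips 1 -> legal
(1,5): flips 1 -> legal
(2,0): no bracket -> illegal
(2,1): no bracket -> illegal
(2,5): flips 2 -> legal
(3,0): no bracket -> illegal
(3,1): flips 1 -> legal
(3,5): flips 1 -> legal
(4,0): flips 1 -> legal
(4,3): no bracket -> illegal
(4,5): flips 2 -> legal
(5,0): no bracket -> illegal
(5,1): no bracket -> illegal
(5,2): no bracket -> illegal
W mobility = 10

Answer: B=9 W=10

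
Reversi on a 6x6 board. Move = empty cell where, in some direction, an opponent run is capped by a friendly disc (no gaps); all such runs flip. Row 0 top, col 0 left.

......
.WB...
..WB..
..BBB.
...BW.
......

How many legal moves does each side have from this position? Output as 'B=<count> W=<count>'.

Answer: B=6 W=4

Derivation:
-- B to move --
(0,0): flips 2 -> legal
(0,1): no bracket -> illegal
(0,2): no bracket -> illegal
(1,0): flips 1 -> legal
(1,3): no bracket -> illegal
(2,0): no bracket -> illegal
(2,1): flips 1 -> legal
(3,1): no bracket -> illegal
(3,5): no bracket -> illegal
(4,5): flips 1 -> legal
(5,3): no bracket -> illegal
(5,4): flips 1 -> legal
(5,5): flips 1 -> legal
B mobility = 6
-- W to move --
(0,1): no bracket -> illegal
(0,2): flips 1 -> legal
(0,3): no bracket -> illegal
(1,3): flips 1 -> legal
(1,4): no bracket -> illegal
(2,1): no bracket -> illegal
(2,4): flips 2 -> legal
(2,5): no bracket -> illegal
(3,1): no bracket -> illegal
(3,5): no bracket -> illegal
(4,1): no bracket -> illegal
(4,2): flips 2 -> legal
(4,5): no bracket -> illegal
(5,2): no bracket -> illegal
(5,3): no bracket -> illegal
(5,4): no bracket -> illegal
W mobility = 4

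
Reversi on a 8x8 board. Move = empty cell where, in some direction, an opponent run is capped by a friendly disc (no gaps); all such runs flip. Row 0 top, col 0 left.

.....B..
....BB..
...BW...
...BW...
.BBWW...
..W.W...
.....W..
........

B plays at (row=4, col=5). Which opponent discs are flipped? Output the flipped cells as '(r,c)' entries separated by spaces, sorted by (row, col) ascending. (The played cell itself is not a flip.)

Answer: (3,4) (4,3) (4,4)

Derivation:
Dir NW: opp run (3,4) capped by B -> flip
Dir N: first cell '.' (not opp) -> no flip
Dir NE: first cell '.' (not opp) -> no flip
Dir W: opp run (4,4) (4,3) capped by B -> flip
Dir E: first cell '.' (not opp) -> no flip
Dir SW: opp run (5,4), next='.' -> no flip
Dir S: first cell '.' (not opp) -> no flip
Dir SE: first cell '.' (not opp) -> no flip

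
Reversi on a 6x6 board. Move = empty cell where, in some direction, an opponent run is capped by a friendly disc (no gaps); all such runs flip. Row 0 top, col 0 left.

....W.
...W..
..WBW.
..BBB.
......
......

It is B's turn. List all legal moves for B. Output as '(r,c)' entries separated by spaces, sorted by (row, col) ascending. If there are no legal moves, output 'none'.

(0,2): no bracket -> illegal
(0,3): flips 1 -> legal
(0,5): no bracket -> illegal
(1,1): flips 1 -> legal
(1,2): flips 1 -> legal
(1,4): flips 1 -> legal
(1,5): flips 1 -> legal
(2,1): flips 1 -> legal
(2,5): flips 1 -> legal
(3,1): no bracket -> illegal
(3,5): no bracket -> illegal

Answer: (0,3) (1,1) (1,2) (1,4) (1,5) (2,1) (2,5)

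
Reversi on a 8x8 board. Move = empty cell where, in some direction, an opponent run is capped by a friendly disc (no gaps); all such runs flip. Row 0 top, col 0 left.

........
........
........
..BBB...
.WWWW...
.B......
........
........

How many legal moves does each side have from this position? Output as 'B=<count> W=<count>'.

Answer: B=6 W=7

Derivation:
-- B to move --
(3,0): no bracket -> illegal
(3,1): flips 1 -> legal
(3,5): no bracket -> illegal
(4,0): no bracket -> illegal
(4,5): no bracket -> illegal
(5,0): flips 1 -> legal
(5,2): flips 2 -> legal
(5,3): flips 1 -> legal
(5,4): flips 2 -> legal
(5,5): flips 1 -> legal
B mobility = 6
-- W to move --
(2,1): flips 1 -> legal
(2,2): flips 2 -> legal
(2,3): flips 2 -> legal
(2,4): flips 2 -> legal
(2,5): flips 1 -> legal
(3,1): no bracket -> illegal
(3,5): no bracket -> illegal
(4,0): no bracket -> illegal
(4,5): no bracket -> illegal
(5,0): no bracket -> illegal
(5,2): no bracket -> illegal
(6,0): flips 1 -> legal
(6,1): flips 1 -> legal
(6,2): no bracket -> illegal
W mobility = 7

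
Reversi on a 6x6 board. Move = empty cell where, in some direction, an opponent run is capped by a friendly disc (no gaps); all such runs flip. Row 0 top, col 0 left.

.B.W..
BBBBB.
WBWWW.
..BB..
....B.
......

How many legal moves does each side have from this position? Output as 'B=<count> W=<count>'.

-- B to move --
(0,2): no bracket -> illegal
(0,4): no bracket -> illegal
(1,5): flips 1 -> legal
(2,5): flips 3 -> legal
(3,0): flips 1 -> legal
(3,1): flips 1 -> legal
(3,4): flips 2 -> legal
(3,5): flips 1 -> legal
B mobility = 6
-- W to move --
(0,0): flips 2 -> legal
(0,2): flips 3 -> legal
(0,4): flips 2 -> legal
(0,5): flips 1 -> legal
(1,5): no bracket -> illegal
(2,5): flips 1 -> legal
(3,0): flips 2 -> legal
(3,1): no bracket -> illegal
(3,4): no bracket -> illegal
(3,5): no bracket -> illegal
(4,1): flips 1 -> legal
(4,2): flips 2 -> legal
(4,3): flips 1 -> legal
(4,5): no bracket -> illegal
(5,3): no bracket -> illegal
(5,4): no bracket -> illegal
(5,5): flips 2 -> legal
W mobility = 10

Answer: B=6 W=10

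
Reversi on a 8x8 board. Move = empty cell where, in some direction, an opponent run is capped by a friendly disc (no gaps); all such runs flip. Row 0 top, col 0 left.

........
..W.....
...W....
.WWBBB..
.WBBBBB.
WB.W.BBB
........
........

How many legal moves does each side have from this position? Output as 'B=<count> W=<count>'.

-- B to move --
(0,1): flips 2 -> legal
(0,2): no bracket -> illegal
(0,3): no bracket -> illegal
(1,1): no bracket -> illegal
(1,3): flips 1 -> legal
(1,4): no bracket -> illegal
(2,0): flips 1 -> legal
(2,1): flips 3 -> legal
(2,2): flips 1 -> legal
(2,4): no bracket -> illegal
(3,0): flips 2 -> legal
(4,0): flips 1 -> legal
(5,2): no bracket -> illegal
(5,4): no bracket -> illegal
(6,0): no bracket -> illegal
(6,1): no bracket -> illegal
(6,2): flips 1 -> legal
(6,3): flips 1 -> legal
(6,4): flips 1 -> legal
B mobility = 10
-- W to move --
(2,2): no bracket -> illegal
(2,4): no bracket -> illegal
(2,5): no bracket -> illegal
(2,6): flips 2 -> legal
(3,6): flips 3 -> legal
(3,7): no bracket -> illegal
(4,0): no bracket -> illegal
(4,7): flips 5 -> legal
(5,2): flips 2 -> legal
(5,4): flips 1 -> legal
(6,0): no bracket -> illegal
(6,1): flips 1 -> legal
(6,2): no bracket -> illegal
(6,4): no bracket -> illegal
(6,5): no bracket -> illegal
(6,6): no bracket -> illegal
(6,7): flips 3 -> legal
W mobility = 7

Answer: B=10 W=7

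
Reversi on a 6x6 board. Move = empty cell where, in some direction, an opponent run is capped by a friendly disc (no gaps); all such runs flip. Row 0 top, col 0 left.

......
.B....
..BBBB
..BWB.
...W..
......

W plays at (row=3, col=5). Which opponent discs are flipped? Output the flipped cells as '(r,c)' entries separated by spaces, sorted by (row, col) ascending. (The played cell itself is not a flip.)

Dir NW: opp run (2,4), next='.' -> no flip
Dir N: opp run (2,5), next='.' -> no flip
Dir NE: edge -> no flip
Dir W: opp run (3,4) capped by W -> flip
Dir E: edge -> no flip
Dir SW: first cell '.' (not opp) -> no flip
Dir S: first cell '.' (not opp) -> no flip
Dir SE: edge -> no flip

Answer: (3,4)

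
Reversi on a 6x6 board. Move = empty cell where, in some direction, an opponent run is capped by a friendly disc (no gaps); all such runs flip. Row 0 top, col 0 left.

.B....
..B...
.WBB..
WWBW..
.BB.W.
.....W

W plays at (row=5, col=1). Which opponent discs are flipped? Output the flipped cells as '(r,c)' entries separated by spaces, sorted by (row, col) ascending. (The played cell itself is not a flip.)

Dir NW: first cell '.' (not opp) -> no flip
Dir N: opp run (4,1) capped by W -> flip
Dir NE: opp run (4,2) capped by W -> flip
Dir W: first cell '.' (not opp) -> no flip
Dir E: first cell '.' (not opp) -> no flip
Dir SW: edge -> no flip
Dir S: edge -> no flip
Dir SE: edge -> no flip

Answer: (4,1) (4,2)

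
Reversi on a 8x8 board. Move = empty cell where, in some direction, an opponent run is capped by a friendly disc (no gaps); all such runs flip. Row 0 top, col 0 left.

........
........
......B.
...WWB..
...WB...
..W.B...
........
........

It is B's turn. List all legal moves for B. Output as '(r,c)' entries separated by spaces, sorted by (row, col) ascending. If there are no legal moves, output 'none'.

(2,2): flips 1 -> legal
(2,3): no bracket -> illegal
(2,4): flips 1 -> legal
(2,5): no bracket -> illegal
(3,2): flips 3 -> legal
(4,1): no bracket -> illegal
(4,2): flips 1 -> legal
(4,5): no bracket -> illegal
(5,1): no bracket -> illegal
(5,3): no bracket -> illegal
(6,1): no bracket -> illegal
(6,2): no bracket -> illegal
(6,3): no bracket -> illegal

Answer: (2,2) (2,4) (3,2) (4,2)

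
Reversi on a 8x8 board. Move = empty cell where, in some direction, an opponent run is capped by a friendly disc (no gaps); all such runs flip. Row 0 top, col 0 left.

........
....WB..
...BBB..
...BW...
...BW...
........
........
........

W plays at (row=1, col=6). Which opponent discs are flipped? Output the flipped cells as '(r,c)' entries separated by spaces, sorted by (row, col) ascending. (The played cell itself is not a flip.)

Answer: (1,5) (2,5)

Derivation:
Dir NW: first cell '.' (not opp) -> no flip
Dir N: first cell '.' (not opp) -> no flip
Dir NE: first cell '.' (not opp) -> no flip
Dir W: opp run (1,5) capped by W -> flip
Dir E: first cell '.' (not opp) -> no flip
Dir SW: opp run (2,5) capped by W -> flip
Dir S: first cell '.' (not opp) -> no flip
Dir SE: first cell '.' (not opp) -> no flip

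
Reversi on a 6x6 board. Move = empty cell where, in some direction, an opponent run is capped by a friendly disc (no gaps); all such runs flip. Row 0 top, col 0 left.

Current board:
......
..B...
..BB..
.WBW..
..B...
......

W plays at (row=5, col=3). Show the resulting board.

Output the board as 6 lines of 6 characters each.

Answer: ......
..B...
..BB..
.WBW..
..W...
...W..

Derivation:
Place W at (5,3); scan 8 dirs for brackets.
Dir NW: opp run (4,2) capped by W -> flip
Dir N: first cell '.' (not opp) -> no flip
Dir NE: first cell '.' (not opp) -> no flip
Dir W: first cell '.' (not opp) -> no flip
Dir E: first cell '.' (not opp) -> no flip
Dir SW: edge -> no flip
Dir S: edge -> no flip
Dir SE: edge -> no flip
All flips: (4,2)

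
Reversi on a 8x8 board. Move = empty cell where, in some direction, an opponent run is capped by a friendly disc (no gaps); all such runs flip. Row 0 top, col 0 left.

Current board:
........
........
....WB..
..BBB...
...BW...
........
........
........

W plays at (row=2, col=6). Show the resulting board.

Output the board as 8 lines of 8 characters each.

Answer: ........
........
....WWW.
..BBB...
...BW...
........
........
........

Derivation:
Place W at (2,6); scan 8 dirs for brackets.
Dir NW: first cell '.' (not opp) -> no flip
Dir N: first cell '.' (not opp) -> no flip
Dir NE: first cell '.' (not opp) -> no flip
Dir W: opp run (2,5) capped by W -> flip
Dir E: first cell '.' (not opp) -> no flip
Dir SW: first cell '.' (not opp) -> no flip
Dir S: first cell '.' (not opp) -> no flip
Dir SE: first cell '.' (not opp) -> no flip
All flips: (2,5)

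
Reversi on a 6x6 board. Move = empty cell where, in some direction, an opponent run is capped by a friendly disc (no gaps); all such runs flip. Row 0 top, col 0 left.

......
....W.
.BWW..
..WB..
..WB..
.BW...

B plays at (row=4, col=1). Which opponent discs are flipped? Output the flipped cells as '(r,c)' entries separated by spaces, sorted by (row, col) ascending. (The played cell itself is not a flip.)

Dir NW: first cell '.' (not opp) -> no flip
Dir N: first cell '.' (not opp) -> no flip
Dir NE: opp run (3,2) (2,3) (1,4), next='.' -> no flip
Dir W: first cell '.' (not opp) -> no flip
Dir E: opp run (4,2) capped by B -> flip
Dir SW: first cell '.' (not opp) -> no flip
Dir S: first cell 'B' (not opp) -> no flip
Dir SE: opp run (5,2), next=edge -> no flip

Answer: (4,2)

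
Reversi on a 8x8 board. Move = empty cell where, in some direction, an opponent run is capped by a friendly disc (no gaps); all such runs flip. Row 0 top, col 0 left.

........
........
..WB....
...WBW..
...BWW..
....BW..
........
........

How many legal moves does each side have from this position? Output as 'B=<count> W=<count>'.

-- B to move --
(1,1): no bracket -> illegal
(1,2): no bracket -> illegal
(1,3): no bracket -> illegal
(2,1): flips 1 -> legal
(2,4): no bracket -> illegal
(2,5): no bracket -> illegal
(2,6): no bracket -> illegal
(3,1): no bracket -> illegal
(3,2): flips 1 -> legal
(3,6): flips 2 -> legal
(4,2): no bracket -> illegal
(4,6): flips 2 -> legal
(5,3): no bracket -> illegal
(5,6): flips 2 -> legal
(6,4): no bracket -> illegal
(6,5): no bracket -> illegal
(6,6): no bracket -> illegal
B mobility = 5
-- W to move --
(1,2): flips 2 -> legal
(1,3): flips 1 -> legal
(1,4): no bracket -> illegal
(2,4): flips 2 -> legal
(2,5): no bracket -> illegal
(3,2): no bracket -> illegal
(4,2): flips 1 -> legal
(5,2): no bracket -> illegal
(5,3): flips 2 -> legal
(6,3): flips 1 -> legal
(6,4): flips 1 -> legal
(6,5): no bracket -> illegal
W mobility = 7

Answer: B=5 W=7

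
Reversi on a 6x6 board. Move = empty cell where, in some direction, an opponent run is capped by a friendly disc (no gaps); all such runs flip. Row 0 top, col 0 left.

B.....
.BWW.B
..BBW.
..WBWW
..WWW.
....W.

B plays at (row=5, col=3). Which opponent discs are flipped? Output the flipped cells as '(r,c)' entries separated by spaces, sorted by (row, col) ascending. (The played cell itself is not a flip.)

Dir NW: opp run (4,2), next='.' -> no flip
Dir N: opp run (4,3) capped by B -> flip
Dir NE: opp run (4,4) (3,5), next=edge -> no flip
Dir W: first cell '.' (not opp) -> no flip
Dir E: opp run (5,4), next='.' -> no flip
Dir SW: edge -> no flip
Dir S: edge -> no flip
Dir SE: edge -> no flip

Answer: (4,3)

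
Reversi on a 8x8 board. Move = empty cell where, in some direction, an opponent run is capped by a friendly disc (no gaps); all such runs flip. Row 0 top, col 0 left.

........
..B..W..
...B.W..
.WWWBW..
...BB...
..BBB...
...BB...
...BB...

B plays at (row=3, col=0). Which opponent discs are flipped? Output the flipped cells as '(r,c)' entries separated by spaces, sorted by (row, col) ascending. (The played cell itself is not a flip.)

Dir NW: edge -> no flip
Dir N: first cell '.' (not opp) -> no flip
Dir NE: first cell '.' (not opp) -> no flip
Dir W: edge -> no flip
Dir E: opp run (3,1) (3,2) (3,3) capped by B -> flip
Dir SW: edge -> no flip
Dir S: first cell '.' (not opp) -> no flip
Dir SE: first cell '.' (not opp) -> no flip

Answer: (3,1) (3,2) (3,3)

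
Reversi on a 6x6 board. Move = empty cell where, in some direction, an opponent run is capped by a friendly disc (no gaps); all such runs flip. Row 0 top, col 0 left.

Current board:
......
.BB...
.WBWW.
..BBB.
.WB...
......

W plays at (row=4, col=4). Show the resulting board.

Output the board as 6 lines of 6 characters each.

Place W at (4,4); scan 8 dirs for brackets.
Dir NW: opp run (3,3) (2,2) (1,1), next='.' -> no flip
Dir N: opp run (3,4) capped by W -> flip
Dir NE: first cell '.' (not opp) -> no flip
Dir W: first cell '.' (not opp) -> no flip
Dir E: first cell '.' (not opp) -> no flip
Dir SW: first cell '.' (not opp) -> no flip
Dir S: first cell '.' (not opp) -> no flip
Dir SE: first cell '.' (not opp) -> no flip
All flips: (3,4)

Answer: ......
.BB...
.WBWW.
..BBW.
.WB.W.
......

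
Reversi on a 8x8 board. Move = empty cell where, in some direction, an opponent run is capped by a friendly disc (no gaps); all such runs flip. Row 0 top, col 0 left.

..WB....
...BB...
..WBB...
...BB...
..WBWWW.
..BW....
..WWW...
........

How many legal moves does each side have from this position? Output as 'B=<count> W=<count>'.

-- B to move --
(0,1): flips 1 -> legal
(1,1): flips 1 -> legal
(1,2): no bracket -> illegal
(2,1): flips 1 -> legal
(3,1): flips 1 -> legal
(3,2): flips 1 -> legal
(3,5): no bracket -> illegal
(3,6): no bracket -> illegal
(3,7): no bracket -> illegal
(4,1): flips 1 -> legal
(4,7): flips 3 -> legal
(5,1): flips 1 -> legal
(5,4): flips 2 -> legal
(5,5): flips 1 -> legal
(5,6): flips 1 -> legal
(5,7): no bracket -> illegal
(6,1): no bracket -> illegal
(6,5): no bracket -> illegal
(7,1): no bracket -> illegal
(7,2): flips 1 -> legal
(7,3): flips 2 -> legal
(7,4): flips 1 -> legal
(7,5): no bracket -> illegal
B mobility = 14
-- W to move --
(0,4): flips 5 -> legal
(0,5): no bracket -> illegal
(1,2): flips 2 -> legal
(1,5): flips 2 -> legal
(2,5): flips 2 -> legal
(3,2): no bracket -> illegal
(3,5): flips 2 -> legal
(4,1): flips 1 -> legal
(5,1): flips 1 -> legal
(5,4): no bracket -> illegal
(6,1): no bracket -> illegal
W mobility = 7

Answer: B=14 W=7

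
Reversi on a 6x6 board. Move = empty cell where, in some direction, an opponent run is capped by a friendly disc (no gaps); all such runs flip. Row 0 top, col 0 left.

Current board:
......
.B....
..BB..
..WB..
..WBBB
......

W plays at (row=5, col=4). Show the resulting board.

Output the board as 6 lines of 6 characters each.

Place W at (5,4); scan 8 dirs for brackets.
Dir NW: opp run (4,3) capped by W -> flip
Dir N: opp run (4,4), next='.' -> no flip
Dir NE: opp run (4,5), next=edge -> no flip
Dir W: first cell '.' (not opp) -> no flip
Dir E: first cell '.' (not opp) -> no flip
Dir SW: edge -> no flip
Dir S: edge -> no flip
Dir SE: edge -> no flip
All flips: (4,3)

Answer: ......
.B....
..BB..
..WB..
..WWBB
....W.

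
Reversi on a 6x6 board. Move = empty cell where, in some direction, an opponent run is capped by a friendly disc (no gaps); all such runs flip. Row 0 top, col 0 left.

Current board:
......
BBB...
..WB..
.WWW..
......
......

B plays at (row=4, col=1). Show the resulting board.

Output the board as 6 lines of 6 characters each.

Place B at (4,1); scan 8 dirs for brackets.
Dir NW: first cell '.' (not opp) -> no flip
Dir N: opp run (3,1), next='.' -> no flip
Dir NE: opp run (3,2) capped by B -> flip
Dir W: first cell '.' (not opp) -> no flip
Dir E: first cell '.' (not opp) -> no flip
Dir SW: first cell '.' (not opp) -> no flip
Dir S: first cell '.' (not opp) -> no flip
Dir SE: first cell '.' (not opp) -> no flip
All flips: (3,2)

Answer: ......
BBB...
..WB..
.WBW..
.B....
......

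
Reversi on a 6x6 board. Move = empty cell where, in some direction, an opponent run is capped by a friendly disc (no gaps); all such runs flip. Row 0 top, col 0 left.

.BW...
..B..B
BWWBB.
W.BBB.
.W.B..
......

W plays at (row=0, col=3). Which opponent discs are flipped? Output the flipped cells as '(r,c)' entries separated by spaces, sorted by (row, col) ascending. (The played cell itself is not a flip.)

Dir NW: edge -> no flip
Dir N: edge -> no flip
Dir NE: edge -> no flip
Dir W: first cell 'W' (not opp) -> no flip
Dir E: first cell '.' (not opp) -> no flip
Dir SW: opp run (1,2) capped by W -> flip
Dir S: first cell '.' (not opp) -> no flip
Dir SE: first cell '.' (not opp) -> no flip

Answer: (1,2)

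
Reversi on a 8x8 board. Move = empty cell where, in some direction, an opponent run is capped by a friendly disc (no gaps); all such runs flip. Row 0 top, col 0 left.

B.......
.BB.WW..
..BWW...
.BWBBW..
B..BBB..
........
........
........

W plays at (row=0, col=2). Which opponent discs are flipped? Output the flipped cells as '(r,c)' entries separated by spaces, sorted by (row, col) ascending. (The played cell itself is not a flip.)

Dir NW: edge -> no flip
Dir N: edge -> no flip
Dir NE: edge -> no flip
Dir W: first cell '.' (not opp) -> no flip
Dir E: first cell '.' (not opp) -> no flip
Dir SW: opp run (1,1), next='.' -> no flip
Dir S: opp run (1,2) (2,2) capped by W -> flip
Dir SE: first cell '.' (not opp) -> no flip

Answer: (1,2) (2,2)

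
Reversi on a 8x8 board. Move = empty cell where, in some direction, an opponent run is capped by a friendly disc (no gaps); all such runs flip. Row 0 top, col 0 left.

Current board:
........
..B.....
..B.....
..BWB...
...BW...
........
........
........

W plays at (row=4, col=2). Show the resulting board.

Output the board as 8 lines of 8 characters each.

Answer: ........
..B.....
..B.....
..BWB...
..WWW...
........
........
........

Derivation:
Place W at (4,2); scan 8 dirs for brackets.
Dir NW: first cell '.' (not opp) -> no flip
Dir N: opp run (3,2) (2,2) (1,2), next='.' -> no flip
Dir NE: first cell 'W' (not opp) -> no flip
Dir W: first cell '.' (not opp) -> no flip
Dir E: opp run (4,3) capped by W -> flip
Dir SW: first cell '.' (not opp) -> no flip
Dir S: first cell '.' (not opp) -> no flip
Dir SE: first cell '.' (not opp) -> no flip
All flips: (4,3)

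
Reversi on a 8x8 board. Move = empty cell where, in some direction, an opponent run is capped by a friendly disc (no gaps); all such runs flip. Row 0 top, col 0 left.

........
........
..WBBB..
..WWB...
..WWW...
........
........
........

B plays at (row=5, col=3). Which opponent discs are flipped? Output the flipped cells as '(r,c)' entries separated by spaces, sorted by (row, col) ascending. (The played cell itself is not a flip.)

Dir NW: opp run (4,2), next='.' -> no flip
Dir N: opp run (4,3) (3,3) capped by B -> flip
Dir NE: opp run (4,4), next='.' -> no flip
Dir W: first cell '.' (not opp) -> no flip
Dir E: first cell '.' (not opp) -> no flip
Dir SW: first cell '.' (not opp) -> no flip
Dir S: first cell '.' (not opp) -> no flip
Dir SE: first cell '.' (not opp) -> no flip

Answer: (3,3) (4,3)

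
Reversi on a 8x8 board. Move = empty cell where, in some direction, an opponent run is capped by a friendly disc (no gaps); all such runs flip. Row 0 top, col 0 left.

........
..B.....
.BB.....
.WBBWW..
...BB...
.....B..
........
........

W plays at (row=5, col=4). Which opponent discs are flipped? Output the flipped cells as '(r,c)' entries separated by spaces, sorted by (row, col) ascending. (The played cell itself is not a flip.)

Answer: (4,4)

Derivation:
Dir NW: opp run (4,3) (3,2) (2,1), next='.' -> no flip
Dir N: opp run (4,4) capped by W -> flip
Dir NE: first cell '.' (not opp) -> no flip
Dir W: first cell '.' (not opp) -> no flip
Dir E: opp run (5,5), next='.' -> no flip
Dir SW: first cell '.' (not opp) -> no flip
Dir S: first cell '.' (not opp) -> no flip
Dir SE: first cell '.' (not opp) -> no flip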